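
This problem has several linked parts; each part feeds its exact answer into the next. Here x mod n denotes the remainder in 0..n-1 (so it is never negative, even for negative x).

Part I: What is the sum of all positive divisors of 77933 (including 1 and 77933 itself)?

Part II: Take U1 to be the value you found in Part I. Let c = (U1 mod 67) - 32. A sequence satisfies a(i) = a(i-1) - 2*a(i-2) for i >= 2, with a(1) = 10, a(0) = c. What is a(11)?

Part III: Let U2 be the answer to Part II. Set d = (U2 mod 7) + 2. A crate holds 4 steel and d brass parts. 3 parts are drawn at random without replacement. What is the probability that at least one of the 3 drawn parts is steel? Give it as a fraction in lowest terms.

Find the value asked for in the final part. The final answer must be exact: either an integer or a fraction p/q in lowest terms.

34/35

Part I: 77933 is prime, so its only divisors are 1 and 77933; sigma = 1 + 77933 = 77934; answer 77934
Part II: U1 = 77934; c = -19; a(2) = 1*(10) - 2*(-19) = 48; iterating: a(2)=48, a(3)=28, a(4)=-68, a(5)=-124, a(6)=12, a(7)=260, a(8)=236, a(9)=-284, a(10)=-756, a(11)=-188; answer -188
Part III: U2 = -188; d = 3; total draws C(7,3) = 35; complement C(3,3) = 1; favorable 35 - 1 = 34; P = 34/35; answer 34/35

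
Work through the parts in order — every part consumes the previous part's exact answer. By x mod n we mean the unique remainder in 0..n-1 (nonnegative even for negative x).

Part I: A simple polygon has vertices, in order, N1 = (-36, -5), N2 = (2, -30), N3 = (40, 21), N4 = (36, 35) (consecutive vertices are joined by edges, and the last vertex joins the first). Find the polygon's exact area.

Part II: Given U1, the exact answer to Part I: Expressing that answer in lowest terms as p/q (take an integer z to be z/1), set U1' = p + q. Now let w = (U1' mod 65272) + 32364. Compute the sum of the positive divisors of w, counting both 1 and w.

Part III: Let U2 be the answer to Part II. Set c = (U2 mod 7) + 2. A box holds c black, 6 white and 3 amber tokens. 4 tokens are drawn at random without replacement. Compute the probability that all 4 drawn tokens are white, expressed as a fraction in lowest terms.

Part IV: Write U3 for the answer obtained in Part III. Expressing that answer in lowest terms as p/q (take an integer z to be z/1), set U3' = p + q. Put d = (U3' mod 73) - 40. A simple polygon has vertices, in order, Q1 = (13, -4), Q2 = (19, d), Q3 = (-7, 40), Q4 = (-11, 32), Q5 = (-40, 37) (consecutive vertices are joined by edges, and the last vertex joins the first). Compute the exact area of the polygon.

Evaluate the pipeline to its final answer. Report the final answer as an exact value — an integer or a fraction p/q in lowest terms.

812

Part I: cross terms: (-36*-30 - 2*-5)=1090, (2*21 - 40*-30)=1242, (40*35 - 36*21)=644, (36*-5 - -36*35)=1080; twice the area = |4056| = 4056; area = 2028; answer 2028
Part II: U1 = 2028; threaded value p + q = 2029; w = 34393; 34393 = 163 * 211; sigma = (1 + 163) * (1 + 211) = 164 * 212 = 34768; answer 34768
Part III: U2 = 34768; c = 8; total draws C(17,4) = 2380; favorable C(6,4) = 15; P = 3/476; answer 3/476
Part IV: U3 = 3/476; threaded value p + q = 479; d = 1; cross terms: (13*1 - 19*-4)=89, (19*40 - -7*1)=767, (-7*32 - -11*40)=216, (-11*37 - -40*32)=873, (-40*-4 - 13*37)=-321; twice the area = |1624| = 1624; area = 812; answer 812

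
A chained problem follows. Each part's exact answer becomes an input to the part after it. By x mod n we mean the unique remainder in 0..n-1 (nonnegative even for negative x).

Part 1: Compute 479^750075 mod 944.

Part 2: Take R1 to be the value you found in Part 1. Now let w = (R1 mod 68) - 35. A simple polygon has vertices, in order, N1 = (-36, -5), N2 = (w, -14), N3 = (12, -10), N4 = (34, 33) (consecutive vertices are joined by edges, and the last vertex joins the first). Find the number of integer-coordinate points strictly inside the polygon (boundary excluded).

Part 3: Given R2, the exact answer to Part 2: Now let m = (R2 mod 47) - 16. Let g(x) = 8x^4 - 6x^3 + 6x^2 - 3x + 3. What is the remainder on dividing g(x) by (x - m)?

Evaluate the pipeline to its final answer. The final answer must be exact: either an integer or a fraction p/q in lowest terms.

Part 1: squarings mod 944: 479^1=479, 479^2=49, 479^4=513, 479^8=737, 479^16=369, 479^32=225, 479^64=593, 479^128=481, 479^256=81, 479^512=897, 479^1024=321, 479^2048=145, 479^4096=257, 479^8192=913, 479^16384=17, 479^32768=289, 479^65536=449, 479^131072=529, 479^262144=417, 479^524288=193; 479^750075 = 479^1 * 479^2 * 479^8 * 479^16 * 479^32 * 479^64 * 479^128 * 479^256 * 479^4096 * 479^8192 * 479^16384 * 479^65536 * 479^131072 * 479^524288 = 543 (mod 944); answer 543
Part 2: R1 = 543; w = 32; cross terms: (-36*-14 - 32*-5)=664, (32*-10 - 12*-14)=-152, (12*33 - 34*-10)=736, (34*-5 - -36*33)=1018; twice the area = |2266| = 2266; area = 1133; boundary points = 1 + 4 + 1 + 2 = 8; strictly interior points = area - boundary/2 + 1 = 1130; answer 1130
Part 3: R2 = 1130; m = -14; remainder = value at the root: 8*(-14)^4 - 6*(-14)^3 + 6*(-14)^2 - 3*(-14)^1 + 3 = (307328) + (16464) + (1176) + (42) + (3) = 325013; answer 325013

325013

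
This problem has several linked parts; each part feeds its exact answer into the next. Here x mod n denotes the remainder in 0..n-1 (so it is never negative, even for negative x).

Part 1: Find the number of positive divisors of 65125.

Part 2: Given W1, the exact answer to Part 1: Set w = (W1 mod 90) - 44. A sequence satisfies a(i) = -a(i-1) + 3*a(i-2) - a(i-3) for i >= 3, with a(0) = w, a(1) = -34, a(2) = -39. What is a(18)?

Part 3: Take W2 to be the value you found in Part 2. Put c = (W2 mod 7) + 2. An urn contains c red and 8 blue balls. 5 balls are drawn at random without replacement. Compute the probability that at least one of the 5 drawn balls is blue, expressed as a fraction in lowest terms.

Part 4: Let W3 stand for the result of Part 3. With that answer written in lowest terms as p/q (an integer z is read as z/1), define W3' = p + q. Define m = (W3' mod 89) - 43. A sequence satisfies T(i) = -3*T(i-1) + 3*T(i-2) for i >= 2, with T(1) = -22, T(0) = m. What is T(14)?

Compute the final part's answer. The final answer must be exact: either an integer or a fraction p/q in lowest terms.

1112056695

Part 1: 65125 = 5^3 * 521; number of divisors = (3+1) * (1+1) = 8; answer 8
Part 2: W1 = 8; w = -36; a(3) = -1*(-39) + 3*(-34) - 1*(-36) = -27; iterating: a(3)=-27, a(4)=-56, a(5)=14, a(6)=-155, a(7)=253, a(8)=-732, a(9)=1646, a(10)=-4095, a(11)=9765, a(12)=-23696, a(13)=57086, a(14)=-137939, a(15)=332893, a(16)=-803796, a(17)=1940414, a(18)=-4684695; answer -4684695
Part 3: W2 = -4684695; c = 8; total draws C(16,5) = 4368; complement C(8,5) = 56; favorable 4368 - 56 = 4312; P = 77/78; answer 77/78
Part 4: W3 = 77/78; threaded value p + q = 155; m = 23; T(2) = -3*(-22) + 3*(23) = 135; iterating: T(2)=135, T(3)=-471, T(4)=1818, T(5)=-6867, T(6)=26055, T(7)=-98766, T(8)=374463, T(9)=-1419687, T(10)=5382450, T(11)=-20406411, T(12)=77366583, T(13)=-293318982, T(14)=1112056695; answer 1112056695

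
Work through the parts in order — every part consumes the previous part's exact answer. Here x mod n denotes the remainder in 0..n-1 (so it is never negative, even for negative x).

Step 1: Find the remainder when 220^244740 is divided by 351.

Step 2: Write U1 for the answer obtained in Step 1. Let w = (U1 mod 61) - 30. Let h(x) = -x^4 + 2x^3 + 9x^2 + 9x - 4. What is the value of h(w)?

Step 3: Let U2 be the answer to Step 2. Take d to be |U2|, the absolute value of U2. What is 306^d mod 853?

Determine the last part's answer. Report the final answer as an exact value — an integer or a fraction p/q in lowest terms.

Step 1: squarings mod 351: 220^1=220, 220^2=313, 220^4=40, 220^8=196, 220^16=157, 220^32=79, 220^64=274, 220^128=313, 220^256=40, 220^512=196, 220^1024=157, 220^2048=79, 220^4096=274, 220^8192=313, 220^16384=40, 220^32768=196, 220^65536=157, 220^131072=79; 220^244740 = 220^4 * 220^1024 * 220^2048 * 220^4096 * 220^8192 * 220^32768 * 220^65536 * 220^131072 = 118 (mod 351); answer 118
Step 2: U1 = 118; w = 27; -1*(27)^4 + 2*(27)^3 + 9*(27)^2 + 9*(27)^1 - 4 = (-531441) + (39366) + (6561) + (243) + (-4) = -485275; answer -485275
Step 3: U2 = -485275; d = 485275; squarings mod 853: 306^1=306, 306^2=659, 306^4=104, 306^8=580, 306^16=318, 306^32=470, 306^64=826, 306^128=729, 306^256=22, 306^512=484, 306^1024=534, 306^2048=254, 306^4096=541, 306^8192=102, 306^16384=168, 306^32768=75, 306^65536=507, 306^131072=296, 306^262144=610; 306^485275 = 306^1 * 306^2 * 306^8 * 306^16 * 306^128 * 306^256 * 306^512 * 306^1024 * 306^8192 * 306^16384 * 306^65536 * 306^131072 * 306^262144 = 101 (mod 853); answer 101

101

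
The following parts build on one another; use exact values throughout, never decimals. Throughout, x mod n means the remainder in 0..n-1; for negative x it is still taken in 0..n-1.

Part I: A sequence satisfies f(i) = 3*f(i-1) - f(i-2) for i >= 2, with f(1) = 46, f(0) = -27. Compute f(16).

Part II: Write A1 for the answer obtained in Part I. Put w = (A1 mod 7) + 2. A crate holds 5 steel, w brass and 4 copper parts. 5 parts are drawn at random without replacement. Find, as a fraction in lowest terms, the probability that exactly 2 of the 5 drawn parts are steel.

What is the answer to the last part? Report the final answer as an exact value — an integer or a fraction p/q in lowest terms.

Part I: f(2) = 3*(46) - 1*(-27) = 165; iterating: f(2)=165, f(3)=449, f(4)=1182, f(5)=3097, f(6)=8109, f(7)=21230, f(8)=55581, f(9)=145513, f(10)=380958, f(11)=997361, f(12)=2611125, f(13)=6836014, f(14)=17896917, f(15)=46854737, f(16)=122667294; answer 122667294
Part II: A1 = 122667294; w = 3; total draws C(12,5) = 792; favorable C(5,2)*C(7,3) = 350; P = 175/396; answer 175/396

175/396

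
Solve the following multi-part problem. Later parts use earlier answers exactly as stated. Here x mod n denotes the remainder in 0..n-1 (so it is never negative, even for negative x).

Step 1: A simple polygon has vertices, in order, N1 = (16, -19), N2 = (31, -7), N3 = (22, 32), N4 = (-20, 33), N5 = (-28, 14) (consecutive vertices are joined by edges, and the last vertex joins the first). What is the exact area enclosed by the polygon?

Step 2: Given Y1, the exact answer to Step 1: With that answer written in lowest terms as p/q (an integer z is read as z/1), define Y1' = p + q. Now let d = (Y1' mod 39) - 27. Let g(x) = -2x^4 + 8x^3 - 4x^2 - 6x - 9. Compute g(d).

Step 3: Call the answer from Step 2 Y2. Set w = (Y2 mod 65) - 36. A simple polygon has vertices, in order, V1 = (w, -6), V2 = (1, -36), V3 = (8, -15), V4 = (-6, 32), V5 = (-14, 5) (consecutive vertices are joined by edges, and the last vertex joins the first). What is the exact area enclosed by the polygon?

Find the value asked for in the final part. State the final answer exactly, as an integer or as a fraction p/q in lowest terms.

1193/2

Step 1: cross terms: (16*-7 - 31*-19)=477, (31*32 - 22*-7)=1146, (22*33 - -20*32)=1366, (-20*14 - -28*33)=644, (-28*-19 - 16*14)=308; twice the area = |3941| = 3941; area = 3941/2; answer 3941/2
Step 2: Y1 = 3941/2; threaded value p + q = 3943; d = -23; -2*(-23)^4 + 8*(-23)^3 - 4*(-23)^2 - 6*(-23)^1 - 9 = (-559682) + (-97336) + (-2116) + (138) + (-9) = -659005; answer -659005
Step 3: Y2 = -659005; w = -6; cross terms: (-6*-36 - 1*-6)=222, (1*-15 - 8*-36)=273, (8*32 - -6*-15)=166, (-6*5 - -14*32)=418, (-14*-6 - -6*5)=114; twice the area = |1193| = 1193; area = 1193/2; answer 1193/2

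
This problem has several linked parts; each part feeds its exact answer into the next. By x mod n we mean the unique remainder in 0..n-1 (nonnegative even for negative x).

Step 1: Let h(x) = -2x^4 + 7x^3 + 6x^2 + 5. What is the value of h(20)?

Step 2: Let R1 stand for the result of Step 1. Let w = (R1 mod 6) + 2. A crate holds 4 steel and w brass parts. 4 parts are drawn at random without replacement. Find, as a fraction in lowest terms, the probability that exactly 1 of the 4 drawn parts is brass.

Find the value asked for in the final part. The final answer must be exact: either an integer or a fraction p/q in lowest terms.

Step 1: -2*(20)^4 + 7*(20)^3 + 6*(20)^2 + 5 = (-320000) + (56000) + (2400) + (5) = -261595; answer -261595
Step 2: R1 = -261595; w = 7; total draws C(11,4) = 330; favorable C(7,1)*C(4,3) = 28; P = 14/165; answer 14/165

14/165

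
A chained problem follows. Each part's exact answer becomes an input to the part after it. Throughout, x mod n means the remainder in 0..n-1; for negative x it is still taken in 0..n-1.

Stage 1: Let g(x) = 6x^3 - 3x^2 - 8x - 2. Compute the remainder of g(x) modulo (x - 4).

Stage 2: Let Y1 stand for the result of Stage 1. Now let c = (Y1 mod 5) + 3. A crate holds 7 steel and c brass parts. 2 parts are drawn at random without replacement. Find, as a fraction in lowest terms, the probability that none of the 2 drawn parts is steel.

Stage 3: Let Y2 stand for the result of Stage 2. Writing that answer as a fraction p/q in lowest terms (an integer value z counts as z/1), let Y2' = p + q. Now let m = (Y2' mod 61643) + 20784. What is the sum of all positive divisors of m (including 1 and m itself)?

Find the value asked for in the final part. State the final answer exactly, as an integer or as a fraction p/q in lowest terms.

32400

Stage 1: remainder = value at the root: 6*(4)^3 - 3*(4)^2 - 8*(4)^1 - 2 = (384) + (-48) + (-32) + (-2) = 302; answer 302
Stage 2: Y1 = 302; c = 5; total draws C(12,2) = 66; favorable C(5,2) = 10; P = 5/33; answer 5/33
Stage 3: Y2 = 5/33; threaded value p + q = 38; m = 20822; 20822 = 2 * 29 * 359; sigma = (1 + 2) * (1 + 29) * (1 + 359) = 3 * 30 * 360 = 32400; answer 32400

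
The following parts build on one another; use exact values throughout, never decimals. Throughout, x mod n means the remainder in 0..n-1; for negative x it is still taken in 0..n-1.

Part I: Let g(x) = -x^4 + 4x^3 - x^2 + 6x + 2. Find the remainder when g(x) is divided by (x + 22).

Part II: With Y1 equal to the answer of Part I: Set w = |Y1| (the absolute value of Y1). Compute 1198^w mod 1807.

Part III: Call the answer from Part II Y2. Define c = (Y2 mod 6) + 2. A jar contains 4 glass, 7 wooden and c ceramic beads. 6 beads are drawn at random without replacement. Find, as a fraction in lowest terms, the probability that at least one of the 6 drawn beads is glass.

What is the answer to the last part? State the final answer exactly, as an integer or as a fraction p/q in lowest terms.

Part I: remainder = value at the root: -1*(-22)^4 + 4*(-22)^3 - 1*(-22)^2 + 6*(-22)^1 + 2 = (-234256) + (-42592) + (-484) + (-132) + (2) = -277462; answer -277462
Part II: Y1 = -277462; w = 277462; squarings mod 1807: 1198^1=1198, 1198^2=446, 1198^4=146, 1198^8=1439, 1198^16=1706, 1198^32=1166, 1198^64=692, 1198^128=9, 1198^256=81, 1198^512=1140, 1198^1024=367, 1198^2048=971, 1198^4096=1394, 1198^8192=711, 1198^16384=1368, 1198^32768=1179, 1198^65536=458, 1198^131072=152, 1198^262144=1420; 1198^277462 = 1198^2 * 1198^4 * 1198^16 * 1198^64 * 1198^128 * 1198^256 * 1198^512 * 1198^2048 * 1198^4096 * 1198^8192 * 1198^262144 = 725 (mod 1807); answer 725
Part III: Y2 = 725; c = 7; total draws C(18,6) = 18564; complement C(14,6) = 3003; favorable 18564 - 3003 = 15561; P = 57/68; answer 57/68

57/68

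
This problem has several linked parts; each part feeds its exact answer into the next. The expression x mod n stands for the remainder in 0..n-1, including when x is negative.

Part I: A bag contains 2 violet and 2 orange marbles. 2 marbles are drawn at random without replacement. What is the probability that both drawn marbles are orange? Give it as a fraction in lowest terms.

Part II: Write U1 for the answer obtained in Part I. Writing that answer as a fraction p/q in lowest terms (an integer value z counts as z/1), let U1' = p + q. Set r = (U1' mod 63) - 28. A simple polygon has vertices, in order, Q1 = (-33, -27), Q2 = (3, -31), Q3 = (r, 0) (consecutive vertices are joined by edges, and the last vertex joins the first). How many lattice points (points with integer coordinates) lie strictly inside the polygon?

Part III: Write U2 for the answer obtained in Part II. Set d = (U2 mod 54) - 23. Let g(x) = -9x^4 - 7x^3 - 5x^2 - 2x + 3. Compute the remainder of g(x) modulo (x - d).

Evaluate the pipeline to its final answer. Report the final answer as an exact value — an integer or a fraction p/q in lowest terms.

Part I: total draws C(4,2) = 6; favorable C(2,2) = 1; P = 1/6; answer 1/6
Part II: U1 = 1/6; threaded value p + q = 7; r = -21; cross terms: (-33*-31 - 3*-27)=1104, (3*0 - -21*-31)=-651, (-21*-27 - -33*0)=567; twice the area = |1020| = 1020; area = 510; boundary points = 4 + 1 + 3 = 8; strictly interior points = area - boundary/2 + 1 = 507; answer 507
Part III: U2 = 507; d = -2; remainder = value at the root: -9*(-2)^4 - 7*(-2)^3 - 5*(-2)^2 - 2*(-2)^1 + 3 = (-144) + (56) + (-20) + (4) + (3) = -101; answer -101

-101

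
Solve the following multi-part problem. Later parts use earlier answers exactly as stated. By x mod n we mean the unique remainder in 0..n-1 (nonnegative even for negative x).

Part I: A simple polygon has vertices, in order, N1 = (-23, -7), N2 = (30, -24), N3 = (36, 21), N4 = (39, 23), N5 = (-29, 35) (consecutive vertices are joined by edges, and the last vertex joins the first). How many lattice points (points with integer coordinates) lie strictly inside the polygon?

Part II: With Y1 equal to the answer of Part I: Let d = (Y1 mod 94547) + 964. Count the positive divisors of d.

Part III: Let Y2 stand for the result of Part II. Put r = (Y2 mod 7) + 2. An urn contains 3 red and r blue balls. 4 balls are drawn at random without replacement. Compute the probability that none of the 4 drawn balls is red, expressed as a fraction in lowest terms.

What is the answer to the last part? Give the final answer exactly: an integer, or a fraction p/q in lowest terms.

1/6

Part I: cross terms: (-23*-24 - 30*-7)=762, (30*21 - 36*-24)=1494, (36*23 - 39*21)=9, (39*35 - -29*23)=2032, (-29*-7 - -23*35)=1008; twice the area = |5305| = 5305; area = 5305/2; boundary points = 1 + 3 + 1 + 4 + 6 = 15; strictly interior points = area - boundary/2 + 1 = 2646; answer 2646
Part II: Y1 = 2646; d = 3610; 3610 = 2 * 5 * 19^2; number of divisors = (1+1) * (1+1) * (2+1) = 12; answer 12
Part III: Y2 = 12; r = 7; total draws C(10,4) = 210; favorable C(7,4) = 35; P = 1/6; answer 1/6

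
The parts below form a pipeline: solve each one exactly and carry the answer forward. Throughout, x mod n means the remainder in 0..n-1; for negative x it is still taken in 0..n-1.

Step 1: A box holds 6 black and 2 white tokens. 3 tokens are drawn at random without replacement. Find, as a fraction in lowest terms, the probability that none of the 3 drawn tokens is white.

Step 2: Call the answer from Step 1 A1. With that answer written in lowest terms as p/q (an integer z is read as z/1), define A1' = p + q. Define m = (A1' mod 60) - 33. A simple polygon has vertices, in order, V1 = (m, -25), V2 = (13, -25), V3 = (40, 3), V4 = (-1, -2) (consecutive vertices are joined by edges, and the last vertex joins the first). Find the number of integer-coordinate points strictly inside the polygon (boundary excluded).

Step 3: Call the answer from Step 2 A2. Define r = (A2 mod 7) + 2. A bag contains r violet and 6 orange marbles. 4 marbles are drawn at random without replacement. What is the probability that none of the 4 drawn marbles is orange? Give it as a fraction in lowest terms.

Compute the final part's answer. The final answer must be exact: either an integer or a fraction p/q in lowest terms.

7/143

Step 1: total draws C(8,3) = 56; favorable C(6,3) = 20; P = 5/14; answer 5/14
Step 2: A1 = 5/14; threaded value p + q = 19; m = -14; cross terms: (-14*-25 - 13*-25)=675, (13*3 - 40*-25)=1039, (40*-2 - -1*3)=-77, (-1*-25 - -14*-2)=-3; twice the area = |1634| = 1634; area = 817; boundary points = 27 + 1 + 1 + 1 = 30; strictly interior points = area - boundary/2 + 1 = 803; answer 803
Step 3: A2 = 803; r = 7; total draws C(13,4) = 715; favorable C(7,4) = 35; P = 7/143; answer 7/143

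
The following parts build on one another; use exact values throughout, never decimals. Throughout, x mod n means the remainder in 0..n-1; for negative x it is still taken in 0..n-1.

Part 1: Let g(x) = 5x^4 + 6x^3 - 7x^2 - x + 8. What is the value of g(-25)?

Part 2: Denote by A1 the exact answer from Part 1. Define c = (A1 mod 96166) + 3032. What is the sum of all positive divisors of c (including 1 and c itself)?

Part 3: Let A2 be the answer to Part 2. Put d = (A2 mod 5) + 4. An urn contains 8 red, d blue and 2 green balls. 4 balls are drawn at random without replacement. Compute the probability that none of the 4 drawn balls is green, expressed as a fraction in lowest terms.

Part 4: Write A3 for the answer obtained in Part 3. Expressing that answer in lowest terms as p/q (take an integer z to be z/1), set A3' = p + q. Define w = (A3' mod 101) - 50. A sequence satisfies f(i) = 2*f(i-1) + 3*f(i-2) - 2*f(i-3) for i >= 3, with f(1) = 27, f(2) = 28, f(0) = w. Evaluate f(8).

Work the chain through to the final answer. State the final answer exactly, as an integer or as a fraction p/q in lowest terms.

Part 1: 5*(-25)^4 + 6*(-25)^3 - 7*(-25)^2 - 1*(-25)^1 + 8 = (1953125) + (-93750) + (-4375) + (25) + (8) = 1855033; answer 1855033
Part 2: A1 = 1855033; c = 30911; 30911 is prime, so its only divisors are 1 and 30911; sigma = 1 + 30911 = 30912; answer 30912
Part 3: A2 = 30912; d = 6; total draws C(16,4) = 1820; favorable C(14,4) = 1001; P = 11/20; answer 11/20
Part 4: A3 = 11/20; threaded value p + q = 31; w = -19; f(3) = 2*(28) + 3*(27) - 2*(-19) = 175; iterating: f(3)=175, f(4)=380, f(5)=1229, f(6)=3248, f(7)=9423, f(8)=26132; answer 26132

26132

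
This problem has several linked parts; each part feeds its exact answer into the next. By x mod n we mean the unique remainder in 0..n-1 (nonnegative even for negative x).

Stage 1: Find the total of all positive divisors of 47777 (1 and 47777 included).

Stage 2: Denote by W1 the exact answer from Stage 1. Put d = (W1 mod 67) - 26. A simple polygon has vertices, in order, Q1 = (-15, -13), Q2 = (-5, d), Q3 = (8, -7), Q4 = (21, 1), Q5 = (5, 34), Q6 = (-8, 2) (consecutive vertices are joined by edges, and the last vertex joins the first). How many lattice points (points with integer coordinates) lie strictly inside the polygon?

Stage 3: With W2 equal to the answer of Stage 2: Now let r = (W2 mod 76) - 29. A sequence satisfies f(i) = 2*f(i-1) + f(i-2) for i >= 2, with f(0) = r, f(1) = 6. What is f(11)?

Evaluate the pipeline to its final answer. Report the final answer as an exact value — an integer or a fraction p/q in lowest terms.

Stage 1: 47777 is prime, so its only divisors are 1 and 47777; sigma = 1 + 47777 = 47778; answer 47778
Stage 2: W1 = 47778; d = -19; cross terms: (-15*-19 - -5*-13)=220, (-5*-7 - 8*-19)=187, (8*1 - 21*-7)=155, (21*34 - 5*1)=709, (5*2 - -8*34)=282, (-8*-13 - -15*2)=134; twice the area = |1687| = 1687; area = 1687/2; boundary points = 2 + 1 + 1 + 1 + 1 + 1 = 7; strictly interior points = area - boundary/2 + 1 = 841; answer 841
Stage 3: W2 = 841; r = -24; f(2) = 2*(6) + 1*(-24) = -12; iterating: f(2)=-12, f(3)=-18, f(4)=-48, f(5)=-114, f(6)=-276, f(7)=-666, f(8)=-1608, f(9)=-3882, f(10)=-9372, f(11)=-22626; answer -22626

-22626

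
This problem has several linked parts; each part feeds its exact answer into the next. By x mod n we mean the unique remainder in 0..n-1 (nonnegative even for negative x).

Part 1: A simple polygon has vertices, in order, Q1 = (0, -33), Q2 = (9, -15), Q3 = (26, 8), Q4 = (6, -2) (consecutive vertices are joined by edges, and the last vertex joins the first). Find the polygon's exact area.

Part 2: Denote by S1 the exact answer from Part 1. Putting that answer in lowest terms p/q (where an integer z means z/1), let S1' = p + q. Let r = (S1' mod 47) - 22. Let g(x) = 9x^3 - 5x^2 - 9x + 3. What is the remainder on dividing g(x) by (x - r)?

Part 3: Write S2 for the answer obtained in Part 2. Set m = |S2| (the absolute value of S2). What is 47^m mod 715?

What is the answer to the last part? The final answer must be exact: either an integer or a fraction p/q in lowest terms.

Part 1: cross terms: (0*-15 - 9*-33)=297, (9*8 - 26*-15)=462, (26*-2 - 6*8)=-100, (6*-33 - 0*-2)=-198; twice the area = |461| = 461; area = 461/2; answer 461/2
Part 2: S1 = 461/2; threaded value p + q = 463; r = 18; remainder = value at the root: 9*(18)^3 - 5*(18)^2 - 9*(18)^1 + 3 = (52488) + (-1620) + (-162) + (3) = 50709; answer 50709
Part 3: S2 = 50709; m = 50709; squarings mod 715: 47^1=47, 47^2=64, 47^4=521, 47^8=456, 47^16=586, 47^32=196, 47^64=521, 47^128=456, 47^256=586, 47^512=196, 47^1024=521, 47^2048=456, 47^4096=586, 47^8192=196, 47^16384=521, 47^32768=456; 47^50709 = 47^1 * 47^4 * 47^16 * 47^512 * 47^1024 * 47^16384 * 47^32768 = 697 (mod 715); answer 697

697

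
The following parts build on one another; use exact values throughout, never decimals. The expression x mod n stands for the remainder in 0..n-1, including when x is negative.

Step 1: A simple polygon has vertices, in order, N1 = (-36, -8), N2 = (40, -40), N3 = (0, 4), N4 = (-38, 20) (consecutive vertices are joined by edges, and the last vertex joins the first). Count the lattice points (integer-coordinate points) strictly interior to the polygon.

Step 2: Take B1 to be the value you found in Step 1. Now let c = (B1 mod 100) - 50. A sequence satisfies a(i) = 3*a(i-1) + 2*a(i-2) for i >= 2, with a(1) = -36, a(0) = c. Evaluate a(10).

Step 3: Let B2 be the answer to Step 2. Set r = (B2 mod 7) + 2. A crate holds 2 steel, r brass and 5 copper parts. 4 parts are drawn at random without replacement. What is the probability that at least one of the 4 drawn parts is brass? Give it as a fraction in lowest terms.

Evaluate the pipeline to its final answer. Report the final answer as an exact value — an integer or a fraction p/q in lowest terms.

38/39

Step 1: cross terms: (-36*-40 - 40*-8)=1760, (40*4 - 0*-40)=160, (0*20 - -38*4)=152, (-38*-8 - -36*20)=1024; twice the area = |3096| = 3096; area = 1548; boundary points = 4 + 4 + 2 + 2 = 12; strictly interior points = area - boundary/2 + 1 = 1543; answer 1543
Step 2: B1 = 1543; c = -7; a(2) = 3*(-36) + 2*(-7) = -122; iterating: a(2)=-122, a(3)=-438, a(4)=-1558, a(5)=-5550, a(6)=-19766, a(7)=-70398, a(8)=-250726, a(9)=-892974, a(10)=-3180374; answer -3180374
Step 3: B2 = -3180374; r = 8; total draws C(15,4) = 1365; complement C(7,4) = 35; favorable 1365 - 35 = 1330; P = 38/39; answer 38/39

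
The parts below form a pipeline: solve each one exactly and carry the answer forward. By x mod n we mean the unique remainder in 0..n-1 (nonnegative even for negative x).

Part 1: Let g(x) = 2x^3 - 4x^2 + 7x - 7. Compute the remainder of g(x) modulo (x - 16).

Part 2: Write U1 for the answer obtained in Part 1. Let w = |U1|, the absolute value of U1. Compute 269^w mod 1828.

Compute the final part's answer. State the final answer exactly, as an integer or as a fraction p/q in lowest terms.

1245

Part 1: remainder = value at the root: 2*(16)^3 - 4*(16)^2 + 7*(16)^1 - 7 = (8192) + (-1024) + (112) + (-7) = 7273; answer 7273
Part 2: U1 = 7273; w = 7273; squarings mod 1828: 269^1=269, 269^2=1069, 269^4=261, 269^8=485, 269^16=1241, 269^32=905, 269^64=81, 269^128=1077, 269^256=977, 269^512=313, 269^1024=1085, 269^2048=1821, 269^4096=49; 269^7273 = 269^1 * 269^8 * 269^32 * 269^64 * 269^1024 * 269^2048 * 269^4096 = 1245 (mod 1828); answer 1245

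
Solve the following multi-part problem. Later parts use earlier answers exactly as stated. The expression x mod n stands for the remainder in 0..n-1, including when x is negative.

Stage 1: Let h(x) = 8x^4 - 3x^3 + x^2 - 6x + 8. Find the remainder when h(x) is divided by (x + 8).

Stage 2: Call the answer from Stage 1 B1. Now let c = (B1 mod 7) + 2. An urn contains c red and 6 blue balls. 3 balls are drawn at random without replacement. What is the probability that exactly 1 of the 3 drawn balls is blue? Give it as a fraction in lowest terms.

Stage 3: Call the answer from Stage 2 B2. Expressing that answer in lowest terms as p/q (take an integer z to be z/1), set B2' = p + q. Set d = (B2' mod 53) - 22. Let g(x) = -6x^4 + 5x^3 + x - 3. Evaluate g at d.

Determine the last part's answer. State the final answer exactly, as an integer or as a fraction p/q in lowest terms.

-2265603

Stage 1: remainder = value at the root: 8*(-8)^4 - 3*(-8)^3 + 1*(-8)^2 - 6*(-8)^1 + 8 = (32768) + (1536) + (64) + (48) + (8) = 34424; answer 34424
Stage 2: B1 = 34424; c = 7; total draws C(13,3) = 286; favorable C(6,1)*C(7,2) = 126; P = 63/143; answer 63/143
Stage 3: B2 = 63/143; threaded value p + q = 206; d = 25; -6*(25)^4 + 5*(25)^3 + 1*(25)^1 - 3 = (-2343750) + (78125) + (25) + (-3) = -2265603; answer -2265603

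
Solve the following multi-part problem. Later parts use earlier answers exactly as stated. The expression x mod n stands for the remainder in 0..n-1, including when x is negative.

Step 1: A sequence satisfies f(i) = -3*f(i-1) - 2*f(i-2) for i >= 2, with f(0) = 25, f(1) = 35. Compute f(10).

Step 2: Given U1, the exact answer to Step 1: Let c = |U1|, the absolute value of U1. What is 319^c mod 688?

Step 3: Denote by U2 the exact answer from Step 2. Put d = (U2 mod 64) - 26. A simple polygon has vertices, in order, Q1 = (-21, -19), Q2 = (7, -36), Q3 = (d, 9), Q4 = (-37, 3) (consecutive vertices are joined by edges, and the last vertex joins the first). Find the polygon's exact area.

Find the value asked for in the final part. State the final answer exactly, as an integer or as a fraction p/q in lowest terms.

1747

Step 1: f(2) = -3*(35) - 2*(25) = -155; iterating: f(2)=-155, f(3)=395, f(4)=-875, f(5)=1835, f(6)=-3755, f(7)=7595, f(8)=-15275, f(9)=30635, f(10)=-61355; answer -61355
Step 2: U1 = -61355; c = 61355; squarings mod 688: 319^1=319, 319^2=625, 319^4=529, 319^8=513, 319^16=353, 319^32=81, 319^64=369, 319^128=625, 319^256=529, 319^512=513, 319^1024=353, 319^2048=81, 319^4096=369, 319^8192=625, 319^16384=529, 319^32768=513; 319^61355 = 319^1 * 319^2 * 319^8 * 319^32 * 319^128 * 319^256 * 319^512 * 319^1024 * 319^2048 * 319^8192 * 319^16384 * 319^32768 = 639 (mod 688); answer 639
Step 3: U2 = 639; d = 37; cross terms: (-21*-36 - 7*-19)=889, (7*9 - 37*-36)=1395, (37*3 - -37*9)=444, (-37*-19 - -21*3)=766; twice the area = |3494| = 3494; area = 1747; answer 1747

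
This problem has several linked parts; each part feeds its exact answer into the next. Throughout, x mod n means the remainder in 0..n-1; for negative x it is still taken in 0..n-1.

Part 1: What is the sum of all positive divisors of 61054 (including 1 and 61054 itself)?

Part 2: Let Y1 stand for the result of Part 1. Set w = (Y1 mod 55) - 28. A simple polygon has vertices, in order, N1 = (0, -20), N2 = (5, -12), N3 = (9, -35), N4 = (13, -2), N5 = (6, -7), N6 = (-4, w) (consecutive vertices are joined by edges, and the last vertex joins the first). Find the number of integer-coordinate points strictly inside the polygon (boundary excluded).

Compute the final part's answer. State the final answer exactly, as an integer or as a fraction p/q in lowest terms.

240

Part 1: 61054 = 2 * 7^3 * 89; sigma = (1 + 2) * (1 + 7 + 49 + 343) * (1 + 89) = 3 * 400 * 90 = 108000; answer 108000
Part 2: Y1 = 108000; w = 7; cross terms: (0*-12 - 5*-20)=100, (5*-35 - 9*-12)=-67, (9*-2 - 13*-35)=437, (13*-7 - 6*-2)=-79, (6*7 - -4*-7)=14, (-4*-20 - 0*7)=80; twice the area = |485| = 485; area = 485/2; boundary points = 1 + 1 + 1 + 1 + 2 + 1 = 7; strictly interior points = area - boundary/2 + 1 = 240; answer 240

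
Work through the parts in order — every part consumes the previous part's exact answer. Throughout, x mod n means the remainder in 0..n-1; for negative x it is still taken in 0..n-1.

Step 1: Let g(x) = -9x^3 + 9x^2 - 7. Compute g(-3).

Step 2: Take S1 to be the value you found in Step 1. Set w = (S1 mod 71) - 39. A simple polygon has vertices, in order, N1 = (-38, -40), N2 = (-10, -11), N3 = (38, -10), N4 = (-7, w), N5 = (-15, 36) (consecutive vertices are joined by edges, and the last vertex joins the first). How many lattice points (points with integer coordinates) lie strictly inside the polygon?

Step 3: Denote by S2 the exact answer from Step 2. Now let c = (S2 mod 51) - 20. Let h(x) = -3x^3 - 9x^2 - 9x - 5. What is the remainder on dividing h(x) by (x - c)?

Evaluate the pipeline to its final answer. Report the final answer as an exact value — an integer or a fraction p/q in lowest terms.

Step 1: -9*(-3)^3 + 9*(-3)^2 - 7 = (243) + (81) + (-7) = 317; answer 317
Step 2: S1 = 317; w = -6; cross terms: (-38*-11 - -10*-40)=18, (-10*-10 - 38*-11)=518, (38*-6 - -7*-10)=-298, (-7*36 - -15*-6)=-342, (-15*-40 - -38*36)=1968; twice the area = |1864| = 1864; area = 932; boundary points = 1 + 1 + 1 + 2 + 1 = 6; strictly interior points = area - boundary/2 + 1 = 930; answer 930
Step 3: S2 = 930; c = -8; remainder = value at the root: -3*(-8)^3 - 9*(-8)^2 - 9*(-8)^1 - 5 = (1536) + (-576) + (72) + (-5) = 1027; answer 1027

1027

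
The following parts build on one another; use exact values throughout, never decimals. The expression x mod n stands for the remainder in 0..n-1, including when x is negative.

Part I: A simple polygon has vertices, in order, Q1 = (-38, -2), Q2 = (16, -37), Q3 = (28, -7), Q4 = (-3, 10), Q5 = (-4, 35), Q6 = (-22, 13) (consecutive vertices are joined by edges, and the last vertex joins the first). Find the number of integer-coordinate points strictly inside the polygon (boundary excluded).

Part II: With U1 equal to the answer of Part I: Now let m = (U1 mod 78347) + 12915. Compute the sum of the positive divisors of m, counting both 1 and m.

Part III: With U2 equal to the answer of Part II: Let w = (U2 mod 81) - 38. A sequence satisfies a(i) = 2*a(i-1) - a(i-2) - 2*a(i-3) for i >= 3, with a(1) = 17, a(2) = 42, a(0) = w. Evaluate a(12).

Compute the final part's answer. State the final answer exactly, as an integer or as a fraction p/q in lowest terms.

4578

Part I: cross terms: (-38*-37 - 16*-2)=1438, (16*-7 - 28*-37)=924, (28*10 - -3*-7)=259, (-3*35 - -4*10)=-65, (-4*13 - -22*35)=718, (-22*-2 - -38*13)=538; twice the area = |3812| = 3812; area = 1906; boundary points = 1 + 6 + 1 + 1 + 2 + 1 = 12; strictly interior points = area - boundary/2 + 1 = 1901; answer 1901
Part II: U1 = 1901; m = 14816; 14816 = 2^5 * 463; sigma = (1 + 2 + 4 + 8 + 16 + 32) * (1 + 463) = 63 * 464 = 29232; answer 29232
Part III: U2 = 29232; w = 34; a(3) = 2*(42) - 1*(17) - 2*(34) = -1; iterating: a(3)=-1, a(4)=-78, a(5)=-239, a(6)=-398, a(7)=-401, a(8)=74, a(9)=1345, a(10)=3418, a(11)=5343, a(12)=4578; answer 4578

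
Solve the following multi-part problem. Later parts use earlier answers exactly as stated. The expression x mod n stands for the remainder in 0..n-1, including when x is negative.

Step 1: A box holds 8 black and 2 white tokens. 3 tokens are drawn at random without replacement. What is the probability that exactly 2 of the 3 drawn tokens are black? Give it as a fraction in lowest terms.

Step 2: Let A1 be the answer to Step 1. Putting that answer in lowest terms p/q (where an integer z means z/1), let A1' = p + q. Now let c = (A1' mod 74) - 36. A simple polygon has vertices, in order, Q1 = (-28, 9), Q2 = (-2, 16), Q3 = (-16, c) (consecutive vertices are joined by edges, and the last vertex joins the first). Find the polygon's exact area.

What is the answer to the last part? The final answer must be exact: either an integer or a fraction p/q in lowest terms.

Step 1: total draws C(10,3) = 120; favorable C(8,2)*C(2,1) = 56; P = 7/15; answer 7/15
Step 2: A1 = 7/15; threaded value p + q = 22; c = -14; cross terms: (-28*16 - -2*9)=-430, (-2*-14 - -16*16)=284, (-16*9 - -28*-14)=-536; twice the area = |-682| = 682; area = 341; answer 341

341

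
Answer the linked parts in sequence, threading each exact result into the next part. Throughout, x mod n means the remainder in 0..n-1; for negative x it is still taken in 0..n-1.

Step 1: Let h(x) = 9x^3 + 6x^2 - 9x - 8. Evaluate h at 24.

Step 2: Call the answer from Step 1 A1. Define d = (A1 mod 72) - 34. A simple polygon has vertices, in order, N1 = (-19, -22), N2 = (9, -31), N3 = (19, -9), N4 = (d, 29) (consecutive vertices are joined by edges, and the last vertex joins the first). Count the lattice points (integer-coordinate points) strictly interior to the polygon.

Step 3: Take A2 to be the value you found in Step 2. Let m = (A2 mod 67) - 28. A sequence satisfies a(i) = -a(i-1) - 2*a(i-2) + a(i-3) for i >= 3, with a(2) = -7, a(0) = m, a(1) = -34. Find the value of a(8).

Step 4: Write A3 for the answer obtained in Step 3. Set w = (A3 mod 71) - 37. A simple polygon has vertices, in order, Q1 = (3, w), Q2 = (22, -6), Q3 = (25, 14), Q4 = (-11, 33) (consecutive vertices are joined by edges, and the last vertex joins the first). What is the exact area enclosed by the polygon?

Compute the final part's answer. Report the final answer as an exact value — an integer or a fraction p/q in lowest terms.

1188

Step 1: 9*(24)^3 + 6*(24)^2 - 9*(24)^1 - 8 = (124416) + (3456) + (-216) + (-8) = 127648; answer 127648
Step 2: A1 = 127648; d = 30; cross terms: (-19*-31 - 9*-22)=787, (9*-9 - 19*-31)=508, (19*29 - 30*-9)=821, (30*-22 - -19*29)=-109; twice the area = |2007| = 2007; area = 2007/2; boundary points = 1 + 2 + 1 + 1 = 5; strictly interior points = area - boundary/2 + 1 = 1002; answer 1002
Step 3: A2 = 1002; m = 36; a(3) = -1*(-7) - 2*(-34) + 1*(36) = 111; iterating: a(3)=111, a(4)=-131, a(5)=-98, a(6)=471, a(7)=-406, a(8)=-634; answer -634
Step 4: A3 = -634; w = -32; cross terms: (3*-6 - 22*-32)=686, (22*14 - 25*-6)=458, (25*33 - -11*14)=979, (-11*-32 - 3*33)=253; twice the area = |2376| = 2376; area = 1188; answer 1188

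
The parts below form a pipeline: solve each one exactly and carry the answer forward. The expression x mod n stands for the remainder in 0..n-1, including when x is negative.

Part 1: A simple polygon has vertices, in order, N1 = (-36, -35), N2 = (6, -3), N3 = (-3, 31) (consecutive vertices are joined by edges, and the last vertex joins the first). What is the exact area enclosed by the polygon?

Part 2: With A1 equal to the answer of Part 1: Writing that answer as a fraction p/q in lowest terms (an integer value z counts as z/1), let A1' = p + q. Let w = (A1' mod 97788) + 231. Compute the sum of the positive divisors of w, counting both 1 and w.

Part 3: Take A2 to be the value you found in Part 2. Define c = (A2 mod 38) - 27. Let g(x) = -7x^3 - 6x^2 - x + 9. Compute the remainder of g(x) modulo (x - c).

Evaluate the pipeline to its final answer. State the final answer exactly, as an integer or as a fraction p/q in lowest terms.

Part 1: cross terms: (-36*-3 - 6*-35)=318, (6*31 - -3*-3)=177, (-3*-35 - -36*31)=1221; twice the area = |1716| = 1716; area = 858; answer 858
Part 2: A1 = 858; threaded value p + q = 859; w = 1090; 1090 = 2 * 5 * 109; sigma = (1 + 2) * (1 + 5) * (1 + 109) = 3 * 6 * 110 = 1980; answer 1980
Part 3: A2 = 1980; c = -23; remainder = value at the root: -7*(-23)^3 - 6*(-23)^2 - 1*(-23)^1 + 9 = (85169) + (-3174) + (23) + (9) = 82027; answer 82027

82027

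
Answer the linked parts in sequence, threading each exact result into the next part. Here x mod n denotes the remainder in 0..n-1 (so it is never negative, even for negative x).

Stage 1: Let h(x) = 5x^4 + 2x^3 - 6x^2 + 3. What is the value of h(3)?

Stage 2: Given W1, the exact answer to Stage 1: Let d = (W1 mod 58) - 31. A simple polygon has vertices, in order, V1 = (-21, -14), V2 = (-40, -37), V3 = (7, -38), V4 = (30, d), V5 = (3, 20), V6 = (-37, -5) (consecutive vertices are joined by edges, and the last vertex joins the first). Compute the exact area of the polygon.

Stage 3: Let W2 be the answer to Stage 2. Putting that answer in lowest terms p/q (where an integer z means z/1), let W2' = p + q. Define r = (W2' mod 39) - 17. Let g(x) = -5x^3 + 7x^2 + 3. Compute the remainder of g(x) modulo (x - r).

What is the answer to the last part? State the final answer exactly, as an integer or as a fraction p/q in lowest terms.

22275

Stage 1: 5*(3)^4 + 2*(3)^3 - 6*(3)^2 + 3 = (405) + (54) + (-54) + (3) = 408; answer 408
Stage 2: W1 = 408; d = -29; cross terms: (-21*-37 - -40*-14)=217, (-40*-38 - 7*-37)=1779, (7*-29 - 30*-38)=937, (30*20 - 3*-29)=687, (3*-5 - -37*20)=725, (-37*-14 - -21*-5)=413; twice the area = |4758| = 4758; area = 2379; answer 2379
Stage 3: W2 = 2379; threaded value p + q = 2380; r = -16; remainder = value at the root: -5*(-16)^3 + 7*(-16)^2 + 3 = (20480) + (1792) + (3) = 22275; answer 22275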